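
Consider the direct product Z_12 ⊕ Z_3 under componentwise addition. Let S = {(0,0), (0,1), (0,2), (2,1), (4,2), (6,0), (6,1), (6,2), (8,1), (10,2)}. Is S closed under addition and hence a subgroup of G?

No

|S| = 10 does not divide |G| = 36, so by Lagrange S is not a subgroup.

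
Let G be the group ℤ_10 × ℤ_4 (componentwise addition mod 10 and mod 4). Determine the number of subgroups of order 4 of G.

|G| = 40 and 4 | 40, so subgroups of order 4 are possible by Lagrange.
The subgroups of order 4 are: {(0,0), (0,1), (0,2), (0,3)}; {(0,0), (0,2), (5,0), (5,2)}; {(0,0), (0,2), (5,1), (5,3)}.
So G has 3 subgroups of order 4.

3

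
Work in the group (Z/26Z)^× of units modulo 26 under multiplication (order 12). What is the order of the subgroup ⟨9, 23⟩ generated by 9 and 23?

6

|⟨9⟩| = 3 and |⟨23⟩| = 6, so |H| is a multiple of lcm(3, 6) = 6 and divides |G| = 12.
Closing under the operation: H = {1, 3, 9, 17, 23, 25}, so |H| = 6.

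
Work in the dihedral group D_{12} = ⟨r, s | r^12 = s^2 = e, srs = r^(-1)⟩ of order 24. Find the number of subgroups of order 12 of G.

|G| = 24 and 12 | 24, so subgroups of order 12 are possible by Lagrange.
The subgroups of order 12 are: {e, r, r^2, r^3, r^4, r^5, r^6, r^7, r^8, r^9, r^10, r^11}; {e, r^2, r^4, r^6, r^8, r^10, s, r^2s, r^4s, r^6s, r^8s, r^10s}; {e, r^2, r^4, r^6, r^8, r^10, rs, r^3s, r^5s, r^7s, r^9s, r^11s}.
So G has 3 subgroups of order 12.

3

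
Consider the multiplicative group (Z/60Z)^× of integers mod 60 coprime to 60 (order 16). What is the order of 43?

Compute successive powers of 43 mod 60: 43, 49, 7, 1; 43^4 ≡ 1 (mod 60).
So |⟨43⟩| = 4.

4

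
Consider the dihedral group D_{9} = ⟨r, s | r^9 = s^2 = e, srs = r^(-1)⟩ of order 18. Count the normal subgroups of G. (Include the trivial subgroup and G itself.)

G has 16 subgroups. Checking conjugation-invariance by order — order 1: 1/1 normal; order 2: 0/9 normal; order 3: 1/1 normal; order 6: 0/3 normal; order 9: 1/1 normal; order 18: 1/1 normal.
Total normal subgroups: 4.

4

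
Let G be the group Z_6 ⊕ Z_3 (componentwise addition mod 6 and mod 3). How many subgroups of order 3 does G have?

|G| = 18 and 3 | 18, so subgroups of order 3 are possible by Lagrange.
The subgroups of order 3 are: {(0,0), (0,1), (0,2)}; {(0,0), (2,0), (4,0)}; {(0,0), (2,1), (4,2)}; {(0,0), (2,2), (4,1)}.
So G has 4 subgroups of order 3.

4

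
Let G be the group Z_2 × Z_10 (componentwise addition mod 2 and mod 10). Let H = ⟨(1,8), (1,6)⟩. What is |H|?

10

|⟨(1,8)⟩| = 10 and |⟨(1,6)⟩| = 10, so |H| is a multiple of lcm(10, 10) = 10 and divides |G| = 20.
Closing under the operation: H = {(0,0), (0,2), (0,4), (0,6), (0,8), (1,0), (1,2), (1,4), (1,6), (1,8)}, so |H| = 10.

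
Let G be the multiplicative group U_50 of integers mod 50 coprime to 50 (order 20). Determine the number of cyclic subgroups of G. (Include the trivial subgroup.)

Each element a generates a cyclic subgroup ⟨a⟩; distinct elements may generate the same one (a cyclic group of order d has φ(d) generators).
Cyclic subgroups by order — order 1: 1; order 2: 1; order 4: 1; order 5: 1; order 10: 1; order 20: 1.
Total: 6.

6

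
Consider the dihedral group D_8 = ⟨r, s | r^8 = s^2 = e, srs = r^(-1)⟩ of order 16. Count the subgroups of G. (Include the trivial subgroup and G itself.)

|G| = 16, so by Lagrange every subgroup order divides 16. Divisors: 1, 2, 4, 8, 16.
Subgroups by order — order 1: 1; order 2: 9; order 4: 5; order 8: 3; order 16: 1.
Total: 1 + 9 + 5 + 3 + 1 = 19.

19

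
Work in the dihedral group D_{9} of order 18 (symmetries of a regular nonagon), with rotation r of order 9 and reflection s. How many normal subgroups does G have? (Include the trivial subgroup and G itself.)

4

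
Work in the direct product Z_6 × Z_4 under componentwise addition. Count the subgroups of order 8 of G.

1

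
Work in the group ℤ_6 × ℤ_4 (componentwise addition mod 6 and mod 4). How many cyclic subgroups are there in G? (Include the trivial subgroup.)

12

Group the elements of G by the cyclic subgroup they generate; each cyclic subgroup of order d accounts for φ(d) elements.
Cyclic subgroups by order — order 1: 1; order 2: 3; order 3: 1; order 4: 2; order 6: 3; order 12: 2.
Total: 12.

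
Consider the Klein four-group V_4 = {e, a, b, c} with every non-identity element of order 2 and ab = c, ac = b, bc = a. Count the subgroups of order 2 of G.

|G| = 4 and 2 | 4, so subgroups of order 2 are possible by Lagrange.
The subgroups of order 2 are: {e, a}; {e, b}; {e, c}.
So G has 3 subgroups of order 2.

3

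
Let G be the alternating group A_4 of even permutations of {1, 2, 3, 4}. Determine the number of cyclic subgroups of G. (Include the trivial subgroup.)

Group the elements of G by the cyclic subgroup they generate; each cyclic subgroup of order d accounts for φ(d) elements.
Cyclic subgroups by order — order 1: 1; order 2: 3; order 3: 4.
Total: 8.

8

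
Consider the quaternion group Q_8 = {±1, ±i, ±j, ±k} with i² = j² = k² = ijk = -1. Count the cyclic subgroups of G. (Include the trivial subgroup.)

5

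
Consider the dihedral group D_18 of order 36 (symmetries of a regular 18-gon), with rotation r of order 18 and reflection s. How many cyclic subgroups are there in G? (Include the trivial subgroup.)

24

Group the elements of G by the cyclic subgroup they generate; each cyclic subgroup of order d accounts for φ(d) elements.
Cyclic subgroups by order — order 1: 1; order 2: 19; order 3: 1; order 6: 1; order 9: 1; order 18: 1.
Total: 24.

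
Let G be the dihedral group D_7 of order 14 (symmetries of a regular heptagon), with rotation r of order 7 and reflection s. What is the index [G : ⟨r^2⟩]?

|⟨r^2⟩| = 7 and |G| = 14.
By Lagrange, [G : H] = |G|/|H| = 14/7 = 2.

2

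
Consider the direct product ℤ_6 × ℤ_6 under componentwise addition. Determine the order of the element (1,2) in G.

6

The order of (1,2) in Z_6 × Z_6 is lcm(ord(1) in Z_6, ord(2) in Z_6).
ord(1) = 6 and ord(2) = 3, so |⟨(1,2)⟩| = lcm(6, 3) = 6.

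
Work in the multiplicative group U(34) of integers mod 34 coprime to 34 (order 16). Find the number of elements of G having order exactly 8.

4

The elements of order 8 are: 9, 15, 19, 25.
That's 4.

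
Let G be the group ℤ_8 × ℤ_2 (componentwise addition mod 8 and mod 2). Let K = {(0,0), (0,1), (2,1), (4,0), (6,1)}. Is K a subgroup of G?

|K| = 5 does not divide |G| = 16, so by Lagrange K is not a subgroup.

No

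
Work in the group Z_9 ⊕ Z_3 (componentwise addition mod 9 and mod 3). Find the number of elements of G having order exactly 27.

An element (a,b) has order lcm(ord(a), ord(b)); count pairs with lcm equal to 27.
Enumerating gives 0 such elements.

0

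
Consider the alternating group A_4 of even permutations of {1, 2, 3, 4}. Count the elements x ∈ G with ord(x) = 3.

The elements of order 3 are: (2 3 4), (2 4 3), (1 2 3), (1 2 4), (1 3 2), (1 3 4), (1 4 2), (1 4 3).
That's 8.

8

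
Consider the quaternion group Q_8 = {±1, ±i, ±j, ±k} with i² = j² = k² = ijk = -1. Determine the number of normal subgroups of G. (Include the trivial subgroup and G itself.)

G has 6 subgroups. Checking conjugation-invariance by order — order 1: 1/1 normal; order 2: 1/1 normal; order 4: 3/3 normal; order 8: 1/1 normal.
Total normal subgroups: 6.

6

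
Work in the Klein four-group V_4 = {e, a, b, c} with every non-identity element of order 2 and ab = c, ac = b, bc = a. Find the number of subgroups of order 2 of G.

3

|G| = 4 and 2 | 4, so subgroups of order 2 are possible by Lagrange.
The subgroups of order 2 are: {e, a}; {e, b}; {e, c}.
So G has 3 subgroups of order 2.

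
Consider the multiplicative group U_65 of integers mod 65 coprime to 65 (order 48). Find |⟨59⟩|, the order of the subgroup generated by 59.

Compute successive powers of 59 mod 65: 59, 36, 44, 61, 24, 51, 19, 16, …; 59^12 ≡ 1 (mod 65).
So |⟨59⟩| = 12.

12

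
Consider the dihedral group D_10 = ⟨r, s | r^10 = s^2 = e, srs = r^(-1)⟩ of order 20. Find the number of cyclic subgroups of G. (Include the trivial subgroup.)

Group the elements of G by the cyclic subgroup they generate; each cyclic subgroup of order d accounts for φ(d) elements.
Cyclic subgroups by order — order 1: 1; order 2: 11; order 5: 1; order 10: 1.
Total: 14.

14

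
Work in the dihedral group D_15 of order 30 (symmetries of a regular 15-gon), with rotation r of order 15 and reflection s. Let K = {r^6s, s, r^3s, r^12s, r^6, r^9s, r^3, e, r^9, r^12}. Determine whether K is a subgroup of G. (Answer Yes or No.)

|K| = 10 divides |G| = 30, consistent with Lagrange.
K contains the identity, every element's inverse is in K, and K is closed under ·: it is a subgroup.

Yes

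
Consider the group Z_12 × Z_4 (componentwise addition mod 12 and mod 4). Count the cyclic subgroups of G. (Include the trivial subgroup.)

20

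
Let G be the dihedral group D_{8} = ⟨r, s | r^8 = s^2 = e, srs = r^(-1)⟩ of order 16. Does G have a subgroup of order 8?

Yes

8 | 16. A subgroup of order 8 is {e, r, r^2, r^3, r^4, r^5, r^6, r^7}.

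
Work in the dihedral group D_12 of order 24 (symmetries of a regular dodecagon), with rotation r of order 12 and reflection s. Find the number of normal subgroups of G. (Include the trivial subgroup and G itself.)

G has 34 subgroups. Checking conjugation-invariance by order — order 1: 1/1 normal; order 2: 1/13 normal; order 3: 1/1 normal; order 4: 1/7 normal; order 6: 1/5 normal; order 8: 0/3 normal; order 12: 3/3 normal; order 24: 1/1 normal.
Total normal subgroups: 9.

9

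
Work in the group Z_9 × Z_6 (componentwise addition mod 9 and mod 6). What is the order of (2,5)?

18

The order of (2,5) in Z_9 × Z_6 is lcm(ord(2) in Z_9, ord(5) in Z_6).
ord(2) = 9 and ord(5) = 6, so |⟨(2,5)⟩| = lcm(9, 6) = 18.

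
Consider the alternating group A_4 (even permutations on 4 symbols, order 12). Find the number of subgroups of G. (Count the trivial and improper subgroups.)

|G| = 12, so by Lagrange every subgroup order divides 12. Divisors: 1, 2, 3, 4, 6, 12.
Subgroups by order — order 1: 1; order 2: 3; order 3: 4; order 4: 1; order 6: 0; order 12: 1.
Total: 1 + 3 + 4 + 1 + 0 + 1 = 10.

10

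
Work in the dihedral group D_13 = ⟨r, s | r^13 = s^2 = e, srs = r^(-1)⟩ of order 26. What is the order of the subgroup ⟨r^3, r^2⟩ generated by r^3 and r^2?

|⟨r^3⟩| = 13 and |⟨r^2⟩| = 13, so |H| is a multiple of lcm(13, 13) = 13 and divides |G| = 26.
Closing under the operation: H = {e, r, r^2, r^3, r^4, r^5, r^6, r^7, r^8, r^9, r^10, r^11, r^12}, so |H| = 13.

13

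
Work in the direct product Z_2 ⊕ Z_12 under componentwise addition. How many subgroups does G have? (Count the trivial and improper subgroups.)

16

|G| = 24, so by Lagrange every subgroup order divides 24. Divisors: 1, 2, 3, 4, 6, 8, 12, 24.
Subgroups by order — order 1: 1; order 2: 3; order 3: 1; order 4: 3; order 6: 3; order 8: 1; order 12: 3; order 24: 1.
Total: 1 + 3 + 1 + 3 + 3 + 1 + 3 + 1 = 16.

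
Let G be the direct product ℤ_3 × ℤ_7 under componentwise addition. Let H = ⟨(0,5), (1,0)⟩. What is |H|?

|⟨(0,5)⟩| = 7 and |⟨(1,0)⟩| = 3, so |H| is a multiple of lcm(7, 3) = 21 and divides |G| = 21.
Closing {(0,5), (1,0)} under the group operation gives all of G, so |H| = 21.

21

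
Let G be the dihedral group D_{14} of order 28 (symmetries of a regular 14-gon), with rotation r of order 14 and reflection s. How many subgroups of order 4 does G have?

7

|G| = 28 and 4 | 28, so subgroups of order 4 are possible by Lagrange.
The subgroups of order 4 are: {e, r^7, r^3s, r^10s}; {e, r^7, r^4s, r^11s}; {e, r^7, r^5s, r^12s}; {e, r^7, r^6s, r^13s}; … (7 in all).
So G has 7 subgroups of order 4.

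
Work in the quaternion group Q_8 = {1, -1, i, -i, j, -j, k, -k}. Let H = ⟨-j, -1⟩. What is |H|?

|⟨-j⟩| = 4 and |⟨-1⟩| = 2, so |H| is a multiple of lcm(4, 2) = 4 and divides |G| = 8.
Closing under the operation: H = {1, -1, j, -j}, so |H| = 4.

4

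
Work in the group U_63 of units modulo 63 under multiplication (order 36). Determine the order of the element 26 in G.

6

Compute successive powers of 26 mod 63: 26, 46, 62, 37, 17, 1; 26^6 ≡ 1 (mod 63).
So |⟨26⟩| = 6.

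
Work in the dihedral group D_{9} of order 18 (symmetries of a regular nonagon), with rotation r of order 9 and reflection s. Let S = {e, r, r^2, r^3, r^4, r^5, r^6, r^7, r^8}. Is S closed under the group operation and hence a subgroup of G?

|S| = 9 divides |G| = 18, consistent with Lagrange.
S contains the identity, every element's inverse is in S, and S is closed under ·: it is a subgroup.
In fact S = ⟨r^4⟩.

Yes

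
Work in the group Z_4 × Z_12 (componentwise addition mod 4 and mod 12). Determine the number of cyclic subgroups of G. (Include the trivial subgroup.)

Each element a generates a cyclic subgroup ⟨a⟩; distinct elements may generate the same one (a cyclic group of order d has φ(d) generators).
Cyclic subgroups by order — order 1: 1; order 2: 3; order 3: 1; order 4: 6; order 6: 3; order 12: 6.
Total: 20.

20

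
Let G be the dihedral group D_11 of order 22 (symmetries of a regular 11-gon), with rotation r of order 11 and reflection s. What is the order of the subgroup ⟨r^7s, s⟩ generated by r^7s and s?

22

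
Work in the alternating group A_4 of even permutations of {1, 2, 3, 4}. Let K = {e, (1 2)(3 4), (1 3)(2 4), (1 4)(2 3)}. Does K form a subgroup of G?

|K| = 4 divides |G| = 12, consistent with Lagrange.
K contains the identity, every element's inverse is in K, and K is closed under ∘: it is a subgroup.

Yes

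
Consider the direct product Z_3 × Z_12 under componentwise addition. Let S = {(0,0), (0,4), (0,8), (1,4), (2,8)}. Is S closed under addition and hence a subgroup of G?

No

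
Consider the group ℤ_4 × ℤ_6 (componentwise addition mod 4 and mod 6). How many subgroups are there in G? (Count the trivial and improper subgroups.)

16

|G| = 24, so by Lagrange every subgroup order divides 24. Divisors: 1, 2, 3, 4, 6, 8, 12, 24.
Subgroups by order — order 1: 1; order 2: 3; order 3: 1; order 4: 3; order 6: 3; order 8: 1; order 12: 3; order 24: 1.
Total: 1 + 3 + 1 + 3 + 3 + 1 + 3 + 1 = 16.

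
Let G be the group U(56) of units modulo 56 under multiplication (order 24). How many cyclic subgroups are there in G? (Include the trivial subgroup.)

16

A cyclic subgroup of order d is generated by each of its φ(d) elements of order d, so the cyclic subgroups of order d number (#elements of order d)/φ(d).
Cyclic subgroups by order — order 1: 1; order 2: 7; order 3: 1; order 6: 7.
Total: 16.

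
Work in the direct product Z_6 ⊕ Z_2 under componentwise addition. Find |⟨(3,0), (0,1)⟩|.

4

|⟨(3,0)⟩| = 2 and |⟨(0,1)⟩| = 2, so |H| is a multiple of lcm(2, 2) = 2 and divides |G| = 12.
Closing under the operation: H = {(0,0), (0,1), (3,0), (3,1)}, so |H| = 4.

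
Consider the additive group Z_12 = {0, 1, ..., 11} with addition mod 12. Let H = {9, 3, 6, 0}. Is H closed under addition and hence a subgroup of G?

Yes

|H| = 4 divides |G| = 12, consistent with Lagrange.
H contains the identity, every element's inverse is in H, and H is closed under +: it is a subgroup.
In fact H = ⟨9⟩.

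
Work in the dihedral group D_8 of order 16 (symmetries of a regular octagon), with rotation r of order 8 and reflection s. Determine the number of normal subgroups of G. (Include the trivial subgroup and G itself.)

G has 19 subgroups. Checking conjugation-invariance by order — order 1: 1/1 normal; order 2: 1/9 normal; order 4: 1/5 normal; order 8: 3/3 normal; order 16: 1/1 normal.
Total normal subgroups: 7.

7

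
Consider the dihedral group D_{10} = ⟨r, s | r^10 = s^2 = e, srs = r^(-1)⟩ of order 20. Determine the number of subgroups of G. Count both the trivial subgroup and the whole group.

22

|G| = 20, so by Lagrange every subgroup order divides 20. Divisors: 1, 2, 4, 5, 10, 20.
Subgroups by order — order 1: 1; order 2: 11; order 4: 5; order 5: 1; order 10: 3; order 20: 1.
Total: 1 + 11 + 5 + 1 + 3 + 1 = 22.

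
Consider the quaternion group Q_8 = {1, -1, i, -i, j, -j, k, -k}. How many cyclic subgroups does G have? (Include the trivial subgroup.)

5

Each element a generates a cyclic subgroup ⟨a⟩; distinct elements may generate the same one (a cyclic group of order d has φ(d) generators).
Cyclic subgroups by order — order 1: 1; order 2: 1; order 4: 3.
Total: 5.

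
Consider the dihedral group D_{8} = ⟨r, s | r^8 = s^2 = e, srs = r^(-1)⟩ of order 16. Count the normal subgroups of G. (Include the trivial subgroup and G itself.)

7

G has 19 subgroups. Checking conjugation-invariance by order — order 1: 1/1 normal; order 2: 1/9 normal; order 4: 1/5 normal; order 8: 3/3 normal; order 16: 1/1 normal.
Total normal subgroups: 7.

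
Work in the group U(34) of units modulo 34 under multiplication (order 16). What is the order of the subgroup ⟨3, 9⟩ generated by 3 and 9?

16

|⟨3⟩| = 16 and |⟨9⟩| = 8, so |H| is a multiple of lcm(16, 8) = 16 and divides |G| = 16.
Closing {3, 9} under the group operation gives all of G, so |H| = 16.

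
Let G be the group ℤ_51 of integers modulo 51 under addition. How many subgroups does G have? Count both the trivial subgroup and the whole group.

A cyclic group of order 51 has exactly one subgroup for each divisor of 51.
Divisors of 51: 1, 3, 17, 51.
So ℤ_51 has 4 subgroups.

4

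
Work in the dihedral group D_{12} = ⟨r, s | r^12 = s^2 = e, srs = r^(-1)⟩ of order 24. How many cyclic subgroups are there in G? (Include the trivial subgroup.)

18

Group the elements of G by the cyclic subgroup they generate; each cyclic subgroup of order d accounts for φ(d) elements.
Cyclic subgroups by order — order 1: 1; order 2: 13; order 3: 1; order 4: 1; order 6: 1; order 12: 1.
Total: 18.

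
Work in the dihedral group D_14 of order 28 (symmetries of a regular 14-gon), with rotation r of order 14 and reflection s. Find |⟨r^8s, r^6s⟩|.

14

|⟨r^8s⟩| = 2 and |⟨r^6s⟩| = 2, so |H| is a multiple of lcm(2, 2) = 2 and divides |G| = 28.
Closing under the operation: H = {e, r^2, r^4, r^6, r^8, r^10, r^12, s, r^2s, r^4s, r^6s, r^8s, r^10s, r^12s}, so |H| = 14.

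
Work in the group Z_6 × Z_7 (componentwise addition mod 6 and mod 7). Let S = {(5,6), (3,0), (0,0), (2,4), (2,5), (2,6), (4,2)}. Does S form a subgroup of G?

(2,4) ∈ S but its inverse (4,3) ∉ S, so S is not a subgroup.

No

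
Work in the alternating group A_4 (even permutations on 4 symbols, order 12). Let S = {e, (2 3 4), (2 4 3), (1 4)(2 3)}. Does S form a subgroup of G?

Closure fails: (2 4 3) ∘ (1 4)(2 3) = (1 3 4) ∉ S. So S is not a subgroup.

No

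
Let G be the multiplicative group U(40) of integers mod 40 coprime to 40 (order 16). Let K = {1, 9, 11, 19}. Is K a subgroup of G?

|K| = 4 divides |G| = 16, consistent with Lagrange.
K contains the identity, every element's inverse is in K, and K is closed under ·: it is a subgroup.

Yes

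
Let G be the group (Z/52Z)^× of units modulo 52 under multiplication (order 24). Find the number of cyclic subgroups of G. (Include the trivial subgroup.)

A cyclic subgroup of order d is generated by each of its φ(d) elements of order d, so the cyclic subgroups of order d number (#elements of order d)/φ(d).
Cyclic subgroups by order — order 1: 1; order 2: 3; order 3: 1; order 4: 2; order 6: 3; order 12: 2.
Total: 12.

12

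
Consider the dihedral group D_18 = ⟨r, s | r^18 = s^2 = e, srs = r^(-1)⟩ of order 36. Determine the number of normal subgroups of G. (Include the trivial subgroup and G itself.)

G has 45 subgroups. Checking conjugation-invariance by order — order 1: 1/1 normal; order 2: 1/19 normal; order 3: 1/1 normal; order 4: 0/9 normal; order 6: 1/7 normal; order 9: 1/1 normal; order 12: 0/3 normal; order 18: 3/3 normal; order 36: 1/1 normal.
Total normal subgroups: 9.

9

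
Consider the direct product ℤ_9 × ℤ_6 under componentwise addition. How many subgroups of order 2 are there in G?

|G| = 54 and 2 | 54, so subgroups of order 2 are possible by Lagrange.
The subgroups of order 2 are: {(0,0), (0,3)}.
So G has 1 subgroup of order 2.

1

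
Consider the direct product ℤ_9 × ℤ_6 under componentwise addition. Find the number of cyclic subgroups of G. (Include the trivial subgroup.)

Group the elements of G by the cyclic subgroup they generate; each cyclic subgroup of order d accounts for φ(d) elements.
Cyclic subgroups by order — order 1: 1; order 2: 1; order 3: 4; order 6: 4; order 9: 3; order 18: 3.
Total: 16.

16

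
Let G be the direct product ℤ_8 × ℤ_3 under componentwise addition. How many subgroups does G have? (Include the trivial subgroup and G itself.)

|G| = 24, so by Lagrange every subgroup order divides 24. Divisors: 1, 2, 3, 4, 6, 8, 12, 24.
Subgroups by order — order 1: 1; order 2: 1; order 3: 1; order 4: 1; order 6: 1; order 8: 1; order 12: 1; order 24: 1.
Total: 1 + 1 + 1 + 1 + 1 + 1 + 1 + 1 = 8.

8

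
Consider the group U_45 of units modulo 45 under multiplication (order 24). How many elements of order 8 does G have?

0

No element of G has order 8 (even though 8 | 24).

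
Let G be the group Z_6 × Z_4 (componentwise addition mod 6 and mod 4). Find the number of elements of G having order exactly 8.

An element (a,b) has order lcm(ord(a), ord(b)); count pairs with lcm equal to 8.
Enumerating gives 0 such elements.

0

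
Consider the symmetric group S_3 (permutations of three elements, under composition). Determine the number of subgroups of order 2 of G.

|G| = 6 and 2 | 6, so subgroups of order 2 are possible by Lagrange.
The subgroups of order 2 are: {e, (1 2)}; {e, (1 3)}; {e, (2 3)}.
So G has 3 subgroups of order 2.

3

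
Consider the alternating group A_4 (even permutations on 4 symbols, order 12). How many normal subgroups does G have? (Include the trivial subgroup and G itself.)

3

G has 10 subgroups. Checking conjugation-invariance by order — order 1: 1/1 normal; order 2: 0/3 normal; order 3: 0/4 normal; order 4: 1/1 normal; order 12: 1/1 normal.
Total normal subgroups: 3.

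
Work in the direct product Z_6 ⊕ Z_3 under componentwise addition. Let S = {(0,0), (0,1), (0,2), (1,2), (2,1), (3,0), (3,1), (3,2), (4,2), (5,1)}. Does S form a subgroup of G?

No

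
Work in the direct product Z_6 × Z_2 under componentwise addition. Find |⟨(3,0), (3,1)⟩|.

4

|⟨(3,0)⟩| = 2 and |⟨(3,1)⟩| = 2, so |H| is a multiple of lcm(2, 2) = 2 and divides |G| = 12.
Closing under the operation: H = {(0,0), (0,1), (3,0), (3,1)}, so |H| = 4.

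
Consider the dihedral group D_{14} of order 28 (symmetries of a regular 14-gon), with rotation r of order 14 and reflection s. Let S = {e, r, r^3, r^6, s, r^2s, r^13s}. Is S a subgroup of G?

r^6 ∈ S but its inverse r^8 ∉ S, so S is not a subgroup.

No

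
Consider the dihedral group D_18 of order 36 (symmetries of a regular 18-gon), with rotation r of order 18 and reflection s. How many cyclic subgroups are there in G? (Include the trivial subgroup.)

24

Each element a generates a cyclic subgroup ⟨a⟩; distinct elements may generate the same one (a cyclic group of order d has φ(d) generators).
Cyclic subgroups by order — order 1: 1; order 2: 19; order 3: 1; order 6: 1; order 9: 1; order 18: 1.
Total: 24.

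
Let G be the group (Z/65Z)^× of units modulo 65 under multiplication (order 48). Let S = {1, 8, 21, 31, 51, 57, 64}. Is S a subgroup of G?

No

|S| = 7 does not divide |G| = 48, so by Lagrange S is not a subgroup.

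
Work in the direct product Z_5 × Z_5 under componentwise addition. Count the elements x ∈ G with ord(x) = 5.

24

An element (a,b) has order lcm(ord(a), ord(b)); count pairs with lcm equal to 5.
Enumerating gives 24 such elements.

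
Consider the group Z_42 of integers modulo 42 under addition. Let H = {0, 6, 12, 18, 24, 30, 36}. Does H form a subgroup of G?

Yes

|H| = 7 divides |G| = 42, consistent with Lagrange.
H contains the identity, every element's inverse is in H, and H is closed under +: it is a subgroup.
In fact H = ⟨18⟩.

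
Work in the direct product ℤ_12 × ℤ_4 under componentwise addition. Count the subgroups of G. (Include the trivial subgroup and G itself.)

30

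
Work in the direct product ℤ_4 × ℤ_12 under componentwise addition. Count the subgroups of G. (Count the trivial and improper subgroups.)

|G| = 48, so by Lagrange every subgroup order divides 48. Divisors: 1, 2, 3, 4, 6, 8, 12, 16, 24, 48.
Subgroups by order — order 1: 1; order 2: 3; order 3: 1; order 4: 7; order 6: 3; order 8: 3; order 12: 7; order 16: 1; order 24: 3; order 48: 1.
Total: 1 + 3 + 1 + 7 + 3 + 3 + 7 + 1 + 3 + 1 = 30.

30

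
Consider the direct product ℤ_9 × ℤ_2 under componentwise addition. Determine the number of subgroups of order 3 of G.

1

|G| = 18 and 3 | 18, so subgroups of order 3 are possible by Lagrange.
The subgroups of order 3 are: {(0,0), (3,0), (6,0)}.
So G has 1 subgroup of order 3.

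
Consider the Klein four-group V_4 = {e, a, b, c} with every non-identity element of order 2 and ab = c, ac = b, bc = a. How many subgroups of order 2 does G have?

|G| = 4 and 2 | 4, so subgroups of order 2 are possible by Lagrange.
The subgroups of order 2 are: {e, a}; {e, b}; {e, c}.
So G has 3 subgroups of order 2.

3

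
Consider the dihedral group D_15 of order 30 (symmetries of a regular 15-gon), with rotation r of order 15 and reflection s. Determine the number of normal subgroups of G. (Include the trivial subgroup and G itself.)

5

G has 28 subgroups. Checking conjugation-invariance by order — order 1: 1/1 normal; order 2: 0/15 normal; order 3: 1/1 normal; order 5: 1/1 normal; order 6: 0/5 normal; order 10: 0/3 normal; order 15: 1/1 normal; order 30: 1/1 normal.
Total normal subgroups: 5.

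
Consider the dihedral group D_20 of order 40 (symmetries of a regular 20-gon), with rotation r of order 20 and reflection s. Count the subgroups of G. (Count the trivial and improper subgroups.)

|G| = 40, so by Lagrange every subgroup order divides 40. Divisors: 1, 2, 4, 5, 8, 10, 20, 40.
Subgroups by order — order 1: 1; order 2: 21; order 4: 11; order 5: 1; order 8: 5; order 10: 5; order 20: 3; order 40: 1.
Total: 1 + 21 + 11 + 1 + 5 + 5 + 3 + 1 = 48.

48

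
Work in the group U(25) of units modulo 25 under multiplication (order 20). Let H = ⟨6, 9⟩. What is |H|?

10

|⟨6⟩| = 5 and |⟨9⟩| = 10, so |H| is a multiple of lcm(5, 10) = 10 and divides |G| = 20.
Closing under the operation: H = {1, 4, 6, 9, 11, 14, 16, 19, 21, 24}, so |H| = 10.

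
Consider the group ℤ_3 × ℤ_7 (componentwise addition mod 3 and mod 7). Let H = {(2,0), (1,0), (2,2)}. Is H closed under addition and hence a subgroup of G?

No

The identity (0,0) ∉ H, so H is not a subgroup.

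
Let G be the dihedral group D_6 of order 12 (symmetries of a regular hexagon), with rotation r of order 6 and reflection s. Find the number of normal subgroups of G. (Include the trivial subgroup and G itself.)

7

G has 16 subgroups. Checking conjugation-invariance by order — order 1: 1/1 normal; order 2: 1/7 normal; order 3: 1/1 normal; order 4: 0/3 normal; order 6: 3/3 normal; order 12: 1/1 normal.
Total normal subgroups: 7.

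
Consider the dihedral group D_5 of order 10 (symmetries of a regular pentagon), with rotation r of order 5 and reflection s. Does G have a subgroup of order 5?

Yes

5 | 10. A subgroup of order 5 is {e, r, r^2, r^3, r^4}.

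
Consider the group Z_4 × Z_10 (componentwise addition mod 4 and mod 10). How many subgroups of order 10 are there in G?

|G| = 40 and 10 | 40, so subgroups of order 10 are possible by Lagrange.
The subgroups of order 10 are: {(0,0), (0,1), (0,2), (0,3), (0,4), (0,5), (0,6), (0,7), (0,8), (0,9)}; {(0,0), (0,2), (0,4), (0,6), (0,8), (2,0), (2,2), (2,4), (2,6), (2,8)}; {(0,0), (0,2), (0,4), (0,6), (0,8), (2,1), (2,3), (2,5), (2,7), (2,9)}.
So G has 3 subgroups of order 10.

3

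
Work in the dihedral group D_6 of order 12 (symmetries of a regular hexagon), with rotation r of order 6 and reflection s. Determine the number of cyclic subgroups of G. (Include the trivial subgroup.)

10

A cyclic subgroup of order d is generated by each of its φ(d) elements of order d, so the cyclic subgroups of order d number (#elements of order d)/φ(d).
Cyclic subgroups by order — order 1: 1; order 2: 7; order 3: 1; order 6: 1.
Total: 10.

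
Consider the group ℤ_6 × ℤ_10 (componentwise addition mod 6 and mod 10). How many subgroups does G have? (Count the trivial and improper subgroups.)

|G| = 60, so by Lagrange every subgroup order divides 60. Divisors: 1, 2, 3, 4, 5, 6, 10, 12, 15, 20, 30, 60.
Subgroups by order — order 1: 1; order 2: 3; order 3: 1; order 4: 1; order 5: 1; order 6: 3; order 10: 3; order 12: 1; order 15: 1; order 20: 1; order 30: 3; order 60: 1.
Total: 1 + 3 + 1 + 1 + 1 + 3 + 3 + 1 + 1 + 1 + 3 + 1 = 20.

20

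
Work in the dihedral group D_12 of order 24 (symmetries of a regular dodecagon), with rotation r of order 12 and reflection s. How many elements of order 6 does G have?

2

The elements of order 6 are: r^2, r^10.
That's 2.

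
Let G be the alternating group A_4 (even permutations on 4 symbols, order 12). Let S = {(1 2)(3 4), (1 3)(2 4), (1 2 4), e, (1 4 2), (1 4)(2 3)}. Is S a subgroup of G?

Closure fails: (1 2 4) ∘ (1 2)(3 4) = (1 4 3) ∉ S. So S is not a subgroup.

No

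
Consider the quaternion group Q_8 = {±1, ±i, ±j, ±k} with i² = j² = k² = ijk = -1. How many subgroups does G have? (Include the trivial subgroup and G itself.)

6

|G| = 8, so by Lagrange every subgroup order divides 8. Divisors: 1, 2, 4, 8.
Subgroups by order — order 1: 1; order 2: 1; order 4: 3; order 8: 1.
Total: 1 + 1 + 3 + 1 = 6.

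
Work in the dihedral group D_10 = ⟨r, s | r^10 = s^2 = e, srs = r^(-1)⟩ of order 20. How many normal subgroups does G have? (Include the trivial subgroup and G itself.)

7

G has 22 subgroups. Checking conjugation-invariance by order — order 1: 1/1 normal; order 2: 1/11 normal; order 4: 0/5 normal; order 5: 1/1 normal; order 10: 3/3 normal; order 20: 1/1 normal.
Total normal subgroups: 7.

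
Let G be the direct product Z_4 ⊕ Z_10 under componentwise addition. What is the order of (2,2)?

The order of (2,2) in Z_4 × Z_10 is lcm(ord(2) in Z_4, ord(2) in Z_10).
ord(2) = 2 and ord(2) = 5, so |⟨(2,2)⟩| = lcm(2, 5) = 10.

10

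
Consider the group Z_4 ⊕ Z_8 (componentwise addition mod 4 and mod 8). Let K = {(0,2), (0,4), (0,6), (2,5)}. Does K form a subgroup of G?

The identity (0,0) ∉ K, so K is not a subgroup.

No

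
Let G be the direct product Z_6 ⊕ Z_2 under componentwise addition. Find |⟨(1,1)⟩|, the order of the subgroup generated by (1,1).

The order of (1,1) in Z_6 × Z_2 is lcm(ord(1) in Z_6, ord(1) in Z_2).
ord(1) = 6 and ord(1) = 2, so |⟨(1,1)⟩| = lcm(6, 2) = 6.

6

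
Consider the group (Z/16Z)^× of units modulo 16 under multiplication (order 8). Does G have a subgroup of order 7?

No

7 does not divide |G| = 8, so by Lagrange no subgroup of order 7 exists.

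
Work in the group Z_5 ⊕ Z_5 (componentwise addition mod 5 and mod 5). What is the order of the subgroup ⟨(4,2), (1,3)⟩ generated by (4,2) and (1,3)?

|⟨(4,2)⟩| = 5 and |⟨(1,3)⟩| = 5, so |H| is a multiple of lcm(5, 5) = 5 and divides |G| = 25.
Closing under the operation: H = {(0,0), (1,3), (2,1), (3,4), (4,2)}, so |H| = 5.

5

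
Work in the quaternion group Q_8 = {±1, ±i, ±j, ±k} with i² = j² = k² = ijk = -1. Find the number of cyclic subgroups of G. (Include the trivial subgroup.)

Each element a generates a cyclic subgroup ⟨a⟩; distinct elements may generate the same one (a cyclic group of order d has φ(d) generators).
Cyclic subgroups by order — order 1: 1; order 2: 1; order 4: 3.
Total: 5.

5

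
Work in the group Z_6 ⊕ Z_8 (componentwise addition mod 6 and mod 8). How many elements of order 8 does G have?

8

An element (a,b) has order lcm(ord(a), ord(b)); count pairs with lcm equal to 8.
Enumerating gives 8 such elements.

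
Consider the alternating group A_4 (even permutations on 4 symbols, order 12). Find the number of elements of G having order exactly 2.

The elements of order 2 are: (1 2)(3 4), (1 3)(2 4), (1 4)(2 3).
That's 3.

3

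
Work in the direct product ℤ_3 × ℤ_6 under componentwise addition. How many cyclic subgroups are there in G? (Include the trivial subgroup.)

10

A cyclic subgroup of order d is generated by each of its φ(d) elements of order d, so the cyclic subgroups of order d number (#elements of order d)/φ(d).
Cyclic subgroups by order — order 1: 1; order 2: 1; order 3: 4; order 6: 4.
Total: 10.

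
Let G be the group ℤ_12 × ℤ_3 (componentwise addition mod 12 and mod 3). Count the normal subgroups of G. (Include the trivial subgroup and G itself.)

G is abelian, so every subgroup is normal.
G has 18 subgroups in total, hence 18 normal subgroups.

18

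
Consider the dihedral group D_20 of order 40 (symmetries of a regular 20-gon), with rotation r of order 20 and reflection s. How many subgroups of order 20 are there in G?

|G| = 40 and 20 | 40, so subgroups of order 20 are possible by Lagrange.
The subgroups of order 20 are: {e, r, r^2, r^3, r^4, r^5, r^6, r^7, r^8, r^9, r^10, r^11, r^12, r^13, r^14, r^15, r^16, r^17, r^18, r^19}; {e, r^2, r^4, r^6, r^8, r^10, r^12, r^14, r^16, r^18, s, r^2s, r^4s, r^6s, r^8s, r^10s, r^12s, r^14s, r^16s, r^18s}; {e, r^2, r^4, r^6, r^8, r^10, r^12, r^14, r^16, r^18, rs, r^3s, r^5s, r^7s, r^9s, r^11s, r^13s, r^15s, r^17s, r^19s}.
So G has 3 subgroups of order 20.

3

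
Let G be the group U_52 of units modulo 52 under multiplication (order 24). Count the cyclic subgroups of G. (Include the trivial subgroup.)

12

A cyclic subgroup of order d is generated by each of its φ(d) elements of order d, so the cyclic subgroups of order d number (#elements of order d)/φ(d).
Cyclic subgroups by order — order 1: 1; order 2: 3; order 3: 1; order 4: 2; order 6: 3; order 12: 2.
Total: 12.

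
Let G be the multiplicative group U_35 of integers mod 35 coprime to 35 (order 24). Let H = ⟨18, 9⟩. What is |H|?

12

|⟨18⟩| = 12 and |⟨9⟩| = 6, so |H| is a multiple of lcm(12, 6) = 12 and divides |G| = 24.
Closing under the operation: H = {1, 2, 4, 8, 9, 11, 16, 18, 22, 23, 29, 32}, so |H| = 12.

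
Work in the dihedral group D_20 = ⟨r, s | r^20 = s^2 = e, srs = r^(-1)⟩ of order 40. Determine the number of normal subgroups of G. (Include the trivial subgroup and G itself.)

G has 48 subgroups. Checking conjugation-invariance by order — order 1: 1/1 normal; order 2: 1/21 normal; order 4: 1/11 normal; order 5: 1/1 normal; order 8: 0/5 normal; order 10: 1/5 normal; order 20: 3/3 normal; order 40: 1/1 normal.
Total normal subgroups: 9.

9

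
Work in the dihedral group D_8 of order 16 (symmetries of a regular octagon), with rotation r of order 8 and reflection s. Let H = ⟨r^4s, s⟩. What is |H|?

4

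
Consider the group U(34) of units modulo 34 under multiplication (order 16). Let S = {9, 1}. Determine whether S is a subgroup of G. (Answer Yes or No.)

No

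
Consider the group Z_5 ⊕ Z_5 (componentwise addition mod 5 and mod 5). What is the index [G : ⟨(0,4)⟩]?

5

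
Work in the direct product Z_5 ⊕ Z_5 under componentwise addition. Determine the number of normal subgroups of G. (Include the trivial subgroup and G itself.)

8

G is abelian, so every subgroup is normal.
G has 8 subgroups in total, hence 8 normal subgroups.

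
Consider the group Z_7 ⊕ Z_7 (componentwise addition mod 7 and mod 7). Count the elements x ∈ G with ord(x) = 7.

48

An element (a,b) has order lcm(ord(a), ord(b)); count pairs with lcm equal to 7.
Enumerating gives 48 such elements.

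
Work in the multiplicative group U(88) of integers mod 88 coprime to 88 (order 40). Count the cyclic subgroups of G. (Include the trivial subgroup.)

A cyclic subgroup of order d is generated by each of its φ(d) elements of order d, so the cyclic subgroups of order d number (#elements of order d)/φ(d).
Cyclic subgroups by order — order 1: 1; order 2: 7; order 5: 1; order 10: 7.
Total: 16.

16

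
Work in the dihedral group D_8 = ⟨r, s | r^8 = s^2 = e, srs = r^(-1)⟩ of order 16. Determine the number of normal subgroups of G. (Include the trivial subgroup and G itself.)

G has 19 subgroups. Checking conjugation-invariance by order — order 1: 1/1 normal; order 2: 1/9 normal; order 4: 1/5 normal; order 8: 3/3 normal; order 16: 1/1 normal.
Total normal subgroups: 7.

7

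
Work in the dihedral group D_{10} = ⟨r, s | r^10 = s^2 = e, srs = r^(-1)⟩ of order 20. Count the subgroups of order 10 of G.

|G| = 20 and 10 | 20, so subgroups of order 10 are possible by Lagrange.
The subgroups of order 10 are: {e, r, r^2, r^3, r^4, r^5, r^6, r^7, r^8, r^9}; {e, r^2, r^4, r^6, r^8, s, r^2s, r^4s, r^6s, r^8s}; {e, r^2, r^4, r^6, r^8, rs, r^3s, r^5s, r^7s, r^9s}.
So G has 3 subgroups of order 10.

3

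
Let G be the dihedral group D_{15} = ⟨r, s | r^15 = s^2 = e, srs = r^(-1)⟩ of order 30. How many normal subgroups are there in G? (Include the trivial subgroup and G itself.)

G has 28 subgroups. Checking conjugation-invariance by order — order 1: 1/1 normal; order 2: 0/15 normal; order 3: 1/1 normal; order 5: 1/1 normal; order 6: 0/5 normal; order 10: 0/3 normal; order 15: 1/1 normal; order 30: 1/1 normal.
Total normal subgroups: 5.

5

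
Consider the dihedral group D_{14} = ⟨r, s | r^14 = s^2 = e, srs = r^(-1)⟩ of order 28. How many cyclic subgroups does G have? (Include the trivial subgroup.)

18

Each element a generates a cyclic subgroup ⟨a⟩; distinct elements may generate the same one (a cyclic group of order d has φ(d) generators).
Cyclic subgroups by order — order 1: 1; order 2: 15; order 7: 1; order 14: 1.
Total: 18.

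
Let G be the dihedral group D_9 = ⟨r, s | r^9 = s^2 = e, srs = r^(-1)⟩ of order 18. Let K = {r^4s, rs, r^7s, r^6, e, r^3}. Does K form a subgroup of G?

Yes

|K| = 6 divides |G| = 18, consistent with Lagrange.
K contains the identity, every element's inverse is in K, and K is closed under ·: it is a subgroup.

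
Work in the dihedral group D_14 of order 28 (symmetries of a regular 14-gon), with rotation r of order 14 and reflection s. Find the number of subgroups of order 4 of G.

|G| = 28 and 4 | 28, so subgroups of order 4 are possible by Lagrange.
The subgroups of order 4 are: {e, r^7, r^3s, r^10s}; {e, r^7, r^4s, r^11s}; {e, r^7, r^5s, r^12s}; {e, r^7, r^6s, r^13s}; … (7 in all).
So G has 7 subgroups of order 4.

7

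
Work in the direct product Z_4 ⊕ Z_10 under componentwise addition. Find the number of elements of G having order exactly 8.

An element (a,b) has order lcm(ord(a), ord(b)); count pairs with lcm equal to 8.
Enumerating gives 0 such elements.

0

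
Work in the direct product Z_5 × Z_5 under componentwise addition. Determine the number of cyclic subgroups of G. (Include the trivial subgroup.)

A cyclic subgroup of order d is generated by each of its φ(d) elements of order d, so the cyclic subgroups of order d number (#elements of order d)/φ(d).
Cyclic subgroups by order — order 1: 1; order 5: 6.
Total: 7.

7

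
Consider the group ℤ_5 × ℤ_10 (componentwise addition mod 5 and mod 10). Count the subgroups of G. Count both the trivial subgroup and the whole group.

16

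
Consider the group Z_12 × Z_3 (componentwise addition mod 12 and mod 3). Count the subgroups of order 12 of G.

4

|G| = 36 and 12 | 36, so subgroups of order 12 are possible by Lagrange.
The subgroups of order 12 are: {(0,0), (0,1), (0,2), (3,0), (3,1), (3,2), (6,0), (6,1), (6,2), (9,0), (9,1), (9,2)}; {(0,0), (1,0), (2,0), (3,0), (4,0), (5,0), (6,0), (7,0), (8,0), (9,0), (10,0), (11,0)}; {(0,0), (1,1), (2,2), (3,0), (4,1), (5,2), (6,0), (7,1), (8,2), (9,0), (10,1), (11,2)}; {(0,0), (1,2), (2,1), (3,0), (4,2), (5,1), (6,0), (7,2), (8,1), (9,0), (10,2), (11,1)}.
So G has 4 subgroups of order 12.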